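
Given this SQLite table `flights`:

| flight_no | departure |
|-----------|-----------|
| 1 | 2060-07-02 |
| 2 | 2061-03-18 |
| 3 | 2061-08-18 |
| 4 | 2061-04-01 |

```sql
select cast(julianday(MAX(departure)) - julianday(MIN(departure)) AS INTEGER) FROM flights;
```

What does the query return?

MIN = 2060-07-02, MAX = 2061-08-18.
29 days remain in July 2060 after the 2nd (31 − 2).
Full months from August 2060 through July 2061 contribute their day counts.
Then 18 days into August 2061.
Total: 29 + 31 + 30 + 31 + 30 + 31 + 31 + 28 + 31 + 30 + 31 + 30 + 31 + 18 = 412.

412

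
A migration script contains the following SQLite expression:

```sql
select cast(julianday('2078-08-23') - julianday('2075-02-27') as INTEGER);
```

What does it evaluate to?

1273

1 day remains in February 2075 after the 27th (28 − 27).
Full months from March 2075 through July 2078 contribute their day counts.
Then 23 days into August 2078.
Total: 1 + 31 + 30 + 31 + 30 + 31 + 31 + 30 + 31 + 30 + 31 + 31 + 29 + 31 + 30 + 31 + 30 + 31 + 31 + 30 + 31 + 30 + 31 + 31 + 28 + 31 + 30 + 31 + 30 + 31 + 31 + 30 + 31 + 30 + 31 + 31 + 28 + 31 + 30 + 31 + 30 + 31 + 23 = 1273.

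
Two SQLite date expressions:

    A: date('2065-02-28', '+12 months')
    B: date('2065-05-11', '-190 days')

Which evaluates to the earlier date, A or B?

A = 2066-02-28.
B = 2064-11-02.
B is earlier.

B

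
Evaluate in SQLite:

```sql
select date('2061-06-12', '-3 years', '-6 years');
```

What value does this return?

Adding -3 years to 2061-06-12 gives 2058-06-12.
Adding -6 years to 2058-06-12 gives 2052-06-12.

2052-06-12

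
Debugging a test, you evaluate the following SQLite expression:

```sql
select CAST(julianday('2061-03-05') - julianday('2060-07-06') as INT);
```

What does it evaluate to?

242

25 days remain in July 2060 after the 6th (31 − 6).
Full months from August 2060 through February 2061 contribute their day counts.
Then 5 days into March 2061.
Total: 25 + 31 + 30 + 31 + 30 + 31 + 31 + 28 + 5 = 242.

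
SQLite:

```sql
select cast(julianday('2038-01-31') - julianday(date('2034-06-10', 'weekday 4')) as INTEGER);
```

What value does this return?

1326

`weekday 4` advances to the next Thursday; 2034-06-10 is a Saturday, so it moves forward to 2034-06-15.
15 days remain in June 2034 after the 15th (30 − 15).
Full months from July 2034 through December 2037 contribute their day counts.
Then 31 days into January 2038.
Total: 15 + 31 + 31 + 30 + 31 + 30 + 31 + 31 + 28 + 31 + 30 + 31 + 30 + 31 + 31 + 30 + 31 + 30 + 31 + 31 + 29 + 31 + 30 + 31 + 30 + 31 + 31 + 30 + 31 + 30 + 31 + 31 + 28 + 31 + 30 + 31 + 30 + 31 + 31 + 30 + 31 + 30 + 31 + 31 = 1326.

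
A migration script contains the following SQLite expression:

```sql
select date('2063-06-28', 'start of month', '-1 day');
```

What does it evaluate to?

2063-05-31

`start of month` rewinds 2063-06-28 to 2063-06-01.
Going back 1 day from 2063-06-01 reaches 2063-05-31 (last day of May, 31 days).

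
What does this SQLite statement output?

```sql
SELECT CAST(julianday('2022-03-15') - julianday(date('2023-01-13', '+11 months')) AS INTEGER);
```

Adding +11 months to 2023-01-13 gives 2023-12-13.
16 days remain in March 2022 after the 15th (31 − 15).
Full months from April 2022 through November 2023 contribute their day counts.
Then 13 days into December 2023.
Total: 16 + 30 + 31 + 30 + 31 + 31 + 30 + 31 + 30 + 31 + 31 + 28 + 31 + 30 + 31 + 30 + 31 + 31 + 30 + 31 + 30 + 13 = 638.
The subtraction is earlier − later, so the result is −638 → -638.

-638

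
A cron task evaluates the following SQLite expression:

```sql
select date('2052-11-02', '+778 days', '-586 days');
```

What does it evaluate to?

2053-05-13

Applying '+778 days' to 2052-11-02: counting 778 days forward gives 2054-12-20.
Applying '-586 days' to 2054-12-20: counting 586 days back gives 2053-05-13.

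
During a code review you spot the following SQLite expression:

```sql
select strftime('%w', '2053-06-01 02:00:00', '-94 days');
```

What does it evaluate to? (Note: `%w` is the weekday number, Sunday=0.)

First apply '-94 days': 2053-06-01 02:00:00 → 2053-02-27 02:00:00.
2053-02-27 is a Thursday; with Sunday=0 that is 4.

4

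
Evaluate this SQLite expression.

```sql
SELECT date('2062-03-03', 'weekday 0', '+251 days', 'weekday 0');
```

`weekday 0` advances to the next Sunday; 2062-03-03 is a Friday, so it moves forward to 2062-03-05.
Applying '+251 days' to 2062-03-05: counting 251 days forward gives 2062-11-11.
`weekday 0` advances to the next Sunday; 2062-11-11 is a Saturday, so it moves forward to 2062-11-12.

2062-11-12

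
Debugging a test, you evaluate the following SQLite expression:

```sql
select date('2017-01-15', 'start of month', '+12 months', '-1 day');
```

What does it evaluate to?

2017-12-31

`start of month` rewinds 2017-01-15 to 2017-01-01.
Adding +12 months to 2017-01-01 gives 2018-01-01.
Going back 1 day from 2018-01-01 reaches 2017-12-31 (last day of December, 31 days).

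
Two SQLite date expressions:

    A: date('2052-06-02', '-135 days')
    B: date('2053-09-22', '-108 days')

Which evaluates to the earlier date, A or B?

A

A = 2052-01-19.
B = 2053-06-06.
A is earlier.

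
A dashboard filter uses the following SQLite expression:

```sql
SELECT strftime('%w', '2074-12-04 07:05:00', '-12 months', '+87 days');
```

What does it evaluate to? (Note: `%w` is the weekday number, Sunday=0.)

4

First apply '-12 months', '+87 days': 2074-12-04 07:05:00 → 2074-03-01 07:05:00.
2074-03-01 is a Thursday; with Sunday=0 that is 4.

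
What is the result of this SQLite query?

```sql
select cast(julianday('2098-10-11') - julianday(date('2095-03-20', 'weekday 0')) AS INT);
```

1301

`weekday 0` advances to the next Sunday; 2095-03-20 is already a Sunday, so it stays at 2095-03-20.
11 days remain in March 2095 after the 20th (31 − 20).
Full months from April 2095 through September 2098 contribute their day counts.
Then 11 days into October 2098.
Total: 11 + 30 + 31 + 30 + 31 + 31 + 30 + 31 + 30 + 31 + 31 + 29 + 31 + 30 + 31 + 30 + 31 + 31 + 30 + 31 + 30 + 31 + 31 + 28 + 31 + 30 + 31 + 30 + 31 + 31 + 30 + 31 + 30 + 31 + 31 + 28 + 31 + 30 + 31 + 30 + 31 + 31 + 30 + 11 = 1301.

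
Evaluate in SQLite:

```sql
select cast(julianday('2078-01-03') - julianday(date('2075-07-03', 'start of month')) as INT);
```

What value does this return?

917

`start of month` rewinds 2075-07-03 to 2075-07-01.
30 days remain in July 2075 after the 1st (31 − 1).
Full months from August 2075 through December 2077 contribute their day counts.
Then 3 days into January 2078.
Total: 30 + 31 + 30 + 31 + 30 + 31 + 31 + 29 + 31 + 30 + 31 + 30 + 31 + 31 + 30 + 31 + 30 + 31 + 31 + 28 + 31 + 30 + 31 + 30 + 31 + 31 + 30 + 31 + 30 + 31 + 3 = 917.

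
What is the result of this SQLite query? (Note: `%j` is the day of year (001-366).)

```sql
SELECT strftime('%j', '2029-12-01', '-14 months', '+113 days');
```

022

First apply '-14 months', '+113 days': 2029-12-01 → 2029-01-22.
Day-of-year for 2029-01-22: days since 2029-01-01 inclusive = 22, zero-padded to 022.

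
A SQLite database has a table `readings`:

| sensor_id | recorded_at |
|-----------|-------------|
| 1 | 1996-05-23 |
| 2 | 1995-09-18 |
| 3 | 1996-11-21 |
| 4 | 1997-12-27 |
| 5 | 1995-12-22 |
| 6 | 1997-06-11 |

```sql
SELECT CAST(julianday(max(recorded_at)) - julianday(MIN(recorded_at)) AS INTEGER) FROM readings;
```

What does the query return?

831

MIN = 1995-09-18, MAX = 1997-12-27.
12 days remain in September 1995 after the 18th (30 − 18).
Full months from October 1995 through November 1997 contribute their day counts.
Then 27 days into December 1997.
Total: 12 + 31 + 30 + 31 + 31 + 29 + 31 + 30 + 31 + 30 + 31 + 31 + 30 + 31 + 30 + 31 + 31 + 28 + 31 + 30 + 31 + 30 + 31 + 31 + 30 + 31 + 30 + 27 = 831.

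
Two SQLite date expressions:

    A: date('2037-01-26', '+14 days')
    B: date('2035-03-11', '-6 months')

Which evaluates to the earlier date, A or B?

B

A = 2037-02-09.
B = 2034-09-11.
B is earlier.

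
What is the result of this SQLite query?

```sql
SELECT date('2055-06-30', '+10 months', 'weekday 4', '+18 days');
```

2056-05-22

Adding +10 months to 2055-06-30 gives 2056-04-30.
`weekday 4` advances to the next Thursday; 2056-04-30 is a Sunday, so it moves forward to 2056-05-04.
Advancing 18 more days within May lands on 2056-05-22.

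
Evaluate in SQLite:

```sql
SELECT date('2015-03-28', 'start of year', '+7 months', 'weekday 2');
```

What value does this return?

2015-08-04

`start of year` rewinds 2015-03-28 to 2015-01-01.
Adding +7 months to 2015-01-01 gives 2015-08-01.
`weekday 2` advances to the next Tuesday; 2015-08-01 is a Saturday, so it moves forward to 2015-08-04.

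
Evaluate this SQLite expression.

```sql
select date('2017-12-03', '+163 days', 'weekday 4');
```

Applying '+163 days' to 2017-12-03: counting 163 days forward gives 2018-05-15.
`weekday 4` advances to the next Thursday; 2018-05-15 is a Tuesday, so it moves forward to 2018-05-17.

2018-05-17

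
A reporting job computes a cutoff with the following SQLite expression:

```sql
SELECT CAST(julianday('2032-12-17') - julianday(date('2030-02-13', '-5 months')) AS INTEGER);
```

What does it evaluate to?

Adding -5 months to 2030-02-13 gives 2029-09-13.
17 days remain in September 2029 after the 13th (30 − 13).
Full months from October 2029 through November 2032 contribute their day counts.
Then 17 days into December 2032.
Total: 17 + 31 + 30 + 31 + 31 + 28 + 31 + 30 + 31 + 30 + 31 + 31 + 30 + 31 + 30 + 31 + 31 + 28 + 31 + 30 + 31 + 30 + 31 + 31 + 30 + 31 + 30 + 31 + 31 + 29 + 31 + 30 + 31 + 30 + 31 + 31 + 30 + 31 + 30 + 17 = 1191.

1191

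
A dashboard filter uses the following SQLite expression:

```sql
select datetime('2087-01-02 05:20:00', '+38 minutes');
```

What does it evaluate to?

2087-01-02 05:58:00

+38 minutes from 2087-01-02 05:20:00 is 2087-01-02 05:58:00.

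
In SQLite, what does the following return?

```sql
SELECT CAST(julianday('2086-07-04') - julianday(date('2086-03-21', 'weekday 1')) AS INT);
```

`weekday 1` advances to the next Monday; 2086-03-21 is a Thursday, so it moves forward to 2086-03-25.
6 days remain in March 2086 after the 25th (31 − 25).
April 2086: 30 days.
May 2086: 31 days.
June 2086: 30 days.
Then 4 days into July 2086.
Total: 6 + 30 + 31 + 30 + 4 = 101.

101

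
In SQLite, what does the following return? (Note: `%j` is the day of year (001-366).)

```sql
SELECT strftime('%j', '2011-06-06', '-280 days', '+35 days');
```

277

First apply '-280 days', '+35 days': 2011-06-06 → 2010-10-04.
Day-of-year for 2010-10-04: days since 2010-01-01 inclusive = 277, zero-padded to 277.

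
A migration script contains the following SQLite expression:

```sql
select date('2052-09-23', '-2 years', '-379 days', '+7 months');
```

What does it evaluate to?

Adding -2 years to 2052-09-23 gives 2050-09-23.
Applying '-379 days' to 2050-09-23: counting 379 days back gives 2049-09-09.
Adding +7 months to 2049-09-09 gives 2050-04-09.

2050-04-09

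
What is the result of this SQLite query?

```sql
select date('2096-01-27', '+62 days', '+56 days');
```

Applying '+62 days' to 2096-01-27: counting 62 days forward gives 2096-03-29.
Applying '+56 days' to 2096-03-29: counting 56 days forward gives 2096-05-24.

2096-05-24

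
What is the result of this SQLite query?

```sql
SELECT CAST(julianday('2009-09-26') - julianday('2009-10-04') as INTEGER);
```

4 days remain in September 2009 after the 26th (30 − 26).
Then 4 days into October 2009.
Total: 4 + 4 = 8.
The subtraction is earlier − later, so the result is −8 → -8.

-8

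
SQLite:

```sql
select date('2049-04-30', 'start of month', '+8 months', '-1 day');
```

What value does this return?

`start of month` rewinds 2049-04-30 to 2049-04-01.
Adding +8 months to 2049-04-01 gives 2049-12-01.
Going back 1 day from 2049-12-01 reaches 2049-11-30 (last day of November, 30 days).

2049-11-30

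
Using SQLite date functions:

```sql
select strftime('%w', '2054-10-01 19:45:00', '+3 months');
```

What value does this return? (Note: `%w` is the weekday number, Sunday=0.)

First apply '+3 months': 2054-10-01 19:45:00 → 2055-01-01 19:45:00.
2055-01-01 is a Friday; with Sunday=0 that is 5.

5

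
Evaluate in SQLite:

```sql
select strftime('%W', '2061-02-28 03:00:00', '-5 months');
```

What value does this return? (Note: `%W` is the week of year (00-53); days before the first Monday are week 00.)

39

First apply '-5 months': 2061-02-28 03:00:00 → 2060-09-28 03:00:00.
2060-09-28 is a Tuesday. SQLite's %W counts Mondays since the year started; the result is 39.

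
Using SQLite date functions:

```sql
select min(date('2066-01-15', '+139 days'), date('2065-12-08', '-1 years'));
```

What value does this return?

2064-12-08

date('2066-01-15', '+139 days') → 2066-06-03.
date('2065-12-08', '-1 years') → 2064-12-08.
Earlier of the two is 2064-12-08.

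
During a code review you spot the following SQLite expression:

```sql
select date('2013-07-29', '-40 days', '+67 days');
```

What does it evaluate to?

2013-08-25

Going back 29 days from 2013-07-29 reaches 2013-06-30 (last day of June, 30 days).
Going back 11 days within June lands on 2013-06-19.
Applying '+67 days' to 2013-06-19: counting 67 days forward gives 2013-08-25.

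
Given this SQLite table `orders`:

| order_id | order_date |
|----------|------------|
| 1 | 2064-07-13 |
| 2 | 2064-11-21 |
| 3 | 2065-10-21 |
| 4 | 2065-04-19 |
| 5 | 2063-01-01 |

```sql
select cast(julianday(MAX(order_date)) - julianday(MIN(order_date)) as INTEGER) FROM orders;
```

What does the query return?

MIN = 2063-01-01, MAX = 2065-10-21.
30 days remain in January 2063 after the 1st (31 − 1).
Full months from February 2063 through September 2065 contribute their day counts.
Then 21 days into October 2065.
Total: 30 + 28 + 31 + 30 + 31 + 30 + 31 + 31 + 30 + 31 + 30 + 31 + 31 + 29 + 31 + 30 + 31 + 30 + 31 + 31 + 30 + 31 + 30 + 31 + 31 + 28 + 31 + 30 + 31 + 30 + 31 + 31 + 30 + 21 = 1024.

1024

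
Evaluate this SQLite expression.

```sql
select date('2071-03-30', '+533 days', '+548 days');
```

Applying '+533 days' to 2071-03-30: counting 533 days forward gives 2072-09-13.
Applying '+548 days' to 2072-09-13: counting 548 days forward gives 2074-03-15.

2074-03-15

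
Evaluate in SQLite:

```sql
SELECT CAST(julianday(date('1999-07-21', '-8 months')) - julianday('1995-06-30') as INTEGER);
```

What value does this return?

1240

Adding -8 months to 1999-07-21 gives 1998-11-21.
0 days remain in June 1995 after the 30th (30 − 30).
Full months from July 1995 through October 1998 contribute their day counts.
Then 21 days into November 1998.
Total: 0 + 31 + 31 + 30 + 31 + 30 + 31 + 31 + 29 + 31 + 30 + 31 + 30 + 31 + 31 + 30 + 31 + 30 + 31 + 31 + 28 + 31 + 30 + 31 + 30 + 31 + 31 + 30 + 31 + 30 + 31 + 31 + 28 + 31 + 30 + 31 + 30 + 31 + 31 + 30 + 31 + 21 = 1240.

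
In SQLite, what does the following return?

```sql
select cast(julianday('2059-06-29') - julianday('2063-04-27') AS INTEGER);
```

-1398

1 day remains in June 2059 after the 29th (30 − 29).
Full months from July 2059 through March 2063 contribute their day counts.
Then 27 days into April 2063.
Total: 1 + 31 + 31 + 30 + 31 + 30 + 31 + 31 + 29 + 31 + 30 + 31 + 30 + 31 + 31 + 30 + 31 + 30 + 31 + 31 + 28 + 31 + 30 + 31 + 30 + 31 + 31 + 30 + 31 + 30 + 31 + 31 + 28 + 31 + 30 + 31 + 30 + 31 + 31 + 30 + 31 + 30 + 31 + 31 + 28 + 31 + 27 = 1398.
The subtraction is earlier − later, so the result is −1398 → -1398.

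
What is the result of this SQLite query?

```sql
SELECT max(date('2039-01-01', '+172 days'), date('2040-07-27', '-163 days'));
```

2040-02-15

date('2039-01-01', '+172 days') → 2039-06-22.
date('2040-07-27', '-163 days') → 2040-02-15.
Later of the two is 2040-02-15.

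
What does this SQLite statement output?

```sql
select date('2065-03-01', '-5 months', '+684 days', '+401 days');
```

2067-09-21

Adding -5 months to 2065-03-01 gives 2064-10-01.
Applying '+684 days' to 2064-10-01: counting 684 days forward gives 2066-08-16.
Applying '+401 days' to 2066-08-16: counting 401 days forward gives 2067-09-21.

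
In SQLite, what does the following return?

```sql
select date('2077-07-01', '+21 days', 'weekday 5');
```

2077-07-23

Advancing 21 more days within July lands on 2077-07-22.
`weekday 5` advances to the next Friday; 2077-07-22 is a Thursday, so it moves forward to 2077-07-23.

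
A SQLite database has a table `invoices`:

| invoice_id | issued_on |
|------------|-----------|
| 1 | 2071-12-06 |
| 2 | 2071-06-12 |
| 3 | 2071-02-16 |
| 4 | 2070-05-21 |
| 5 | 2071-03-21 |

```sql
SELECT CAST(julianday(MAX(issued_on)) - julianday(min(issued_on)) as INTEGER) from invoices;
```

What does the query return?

MIN = 2070-05-21, MAX = 2071-12-06.
10 days remain in May 2070 after the 21st (31 − 21).
Full months from June 2070 through November 2071 contribute their day counts.
Then 6 days into December 2071.
Total: 10 + 30 + 31 + 31 + 30 + 31 + 30 + 31 + 31 + 28 + 31 + 30 + 31 + 30 + 31 + 31 + 30 + 31 + 30 + 6 = 564.

564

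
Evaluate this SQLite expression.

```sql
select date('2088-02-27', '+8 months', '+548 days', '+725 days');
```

Adding +8 months to 2088-02-27 gives 2088-10-27.
Applying '+548 days' to 2088-10-27: counting 548 days forward gives 2090-04-28.
Applying '+725 days' to 2090-04-28: counting 725 days forward gives 2092-04-22.

2092-04-22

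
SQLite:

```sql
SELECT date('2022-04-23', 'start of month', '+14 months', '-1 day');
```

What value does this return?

2023-05-31

`start of month` rewinds 2022-04-23 to 2022-04-01.
Adding +14 months to 2022-04-01 gives 2023-06-01.
Going back 1 day from 2023-06-01 reaches 2023-05-31 (last day of May, 31 days).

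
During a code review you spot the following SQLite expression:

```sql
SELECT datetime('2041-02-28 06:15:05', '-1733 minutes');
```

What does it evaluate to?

2041-02-27 01:22:05

1733 minutes = 28h 53m; -1733 minutes from 2041-02-28 06:15:05 is 2041-02-27 01:22:05 (crosses midnight).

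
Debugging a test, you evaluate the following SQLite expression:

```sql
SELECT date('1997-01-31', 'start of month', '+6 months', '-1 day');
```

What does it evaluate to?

1997-06-30

`start of month` rewinds 1997-01-31 to 1997-01-01.
Adding +6 months to 1997-01-01 gives 1997-07-01.
Going back 1 day from 1997-07-01 reaches 1997-06-30 (last day of June, 30 days).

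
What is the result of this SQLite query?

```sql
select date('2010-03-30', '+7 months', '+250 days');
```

2011-07-07

Adding +7 months to 2010-03-30 gives 2010-10-30.
Applying '+250 days' to 2010-10-30: counting 250 days forward gives 2011-07-07.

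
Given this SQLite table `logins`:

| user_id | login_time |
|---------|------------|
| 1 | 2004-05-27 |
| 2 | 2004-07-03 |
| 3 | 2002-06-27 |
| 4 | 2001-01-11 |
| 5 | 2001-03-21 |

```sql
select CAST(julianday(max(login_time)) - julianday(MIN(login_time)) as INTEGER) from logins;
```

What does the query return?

1269

MIN = 2001-01-11, MAX = 2004-07-03.
20 days remain in January 2001 after the 11th (31 − 11).
Full months from February 2001 through June 2004 contribute their day counts.
Then 3 days into July 2004.
Total: 20 + 28 + 31 + 30 + 31 + 30 + 31 + 31 + 30 + 31 + 30 + 31 + 31 + 28 + 31 + 30 + 31 + 30 + 31 + 31 + 30 + 31 + 30 + 31 + 31 + 28 + 31 + 30 + 31 + 30 + 31 + 31 + 30 + 31 + 30 + 31 + 31 + 29 + 31 + 30 + 31 + 30 + 3 = 1269.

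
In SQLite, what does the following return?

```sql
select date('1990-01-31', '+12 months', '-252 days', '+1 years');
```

Adding +12 months to 1990-01-31 gives 1991-01-31.
Applying '-252 days' to 1991-01-31: counting 252 days back gives 1990-05-24.
Adding +1 year to 1990-05-24 gives 1991-05-24.

1991-05-24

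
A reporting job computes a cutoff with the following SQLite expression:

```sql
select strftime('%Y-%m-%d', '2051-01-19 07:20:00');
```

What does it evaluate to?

2051-01-19

`%Y-%m-%d` extracts the ISO date: 2051-01-19.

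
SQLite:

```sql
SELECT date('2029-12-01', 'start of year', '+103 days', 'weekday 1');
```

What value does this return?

2029-04-16

`start of year` rewinds 2029-12-01 to 2029-01-01.
Applying '+103 days' to 2029-01-01: counting 103 days forward gives 2029-04-14.
`weekday 1` advances to the next Monday; 2029-04-14 is a Saturday, so it moves forward to 2029-04-16.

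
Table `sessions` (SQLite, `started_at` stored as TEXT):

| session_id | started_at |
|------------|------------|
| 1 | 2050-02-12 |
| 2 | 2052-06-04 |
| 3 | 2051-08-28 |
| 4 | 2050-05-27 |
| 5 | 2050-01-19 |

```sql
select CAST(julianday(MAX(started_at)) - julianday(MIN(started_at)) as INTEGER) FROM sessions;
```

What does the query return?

867

MIN = 2050-01-19, MAX = 2052-06-04.
12 days remain in January 2050 after the 19th (31 − 19).
Full months from February 2050 through May 2052 contribute their day counts.
Then 4 days into June 2052.
Total: 12 + 28 + 31 + 30 + 31 + 30 + 31 + 31 + 30 + 31 + 30 + 31 + 31 + 28 + 31 + 30 + 31 + 30 + 31 + 31 + 30 + 31 + 30 + 31 + 31 + 29 + 31 + 30 + 31 + 4 = 867.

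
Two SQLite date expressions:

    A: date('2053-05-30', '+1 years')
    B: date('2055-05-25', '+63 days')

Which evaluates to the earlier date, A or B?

A = 2054-05-30.
B = 2055-07-27.
A is earlier.

A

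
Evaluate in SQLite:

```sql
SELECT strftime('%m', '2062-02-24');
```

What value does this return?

`%m` extracts the 2-digit month (01-12): 02.

02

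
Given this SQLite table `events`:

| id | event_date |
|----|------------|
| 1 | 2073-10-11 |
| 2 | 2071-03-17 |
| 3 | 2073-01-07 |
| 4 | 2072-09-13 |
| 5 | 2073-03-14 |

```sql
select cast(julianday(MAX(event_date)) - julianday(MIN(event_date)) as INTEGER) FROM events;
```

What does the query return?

MIN = 2071-03-17, MAX = 2073-10-11.
14 days remain in March 2071 after the 17th (31 − 17).
Full months from April 2071 through September 2073 contribute their day counts.
Then 11 days into October 2073.
Total: 14 + 30 + 31 + 30 + 31 + 31 + 30 + 31 + 30 + 31 + 31 + 29 + 31 + 30 + 31 + 30 + 31 + 31 + 30 + 31 + 30 + 31 + 31 + 28 + 31 + 30 + 31 + 30 + 31 + 31 + 30 + 11 = 939.

939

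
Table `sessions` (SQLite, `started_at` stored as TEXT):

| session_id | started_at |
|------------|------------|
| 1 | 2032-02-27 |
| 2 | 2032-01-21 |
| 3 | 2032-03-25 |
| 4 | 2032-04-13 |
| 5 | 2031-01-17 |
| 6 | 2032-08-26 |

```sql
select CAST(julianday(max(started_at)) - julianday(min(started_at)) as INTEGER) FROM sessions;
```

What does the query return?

587

MIN = 2031-01-17, MAX = 2032-08-26.
14 days remain in January 2031 after the 17th (31 − 17).
Full months from February 2031 through July 2032 contribute their day counts.
Then 26 days into August 2032.
Total: 14 + 28 + 31 + 30 + 31 + 30 + 31 + 31 + 30 + 31 + 30 + 31 + 31 + 29 + 31 + 30 + 31 + 30 + 31 + 26 = 587.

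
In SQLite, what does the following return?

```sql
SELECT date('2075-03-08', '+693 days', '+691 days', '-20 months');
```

2077-04-21

Applying '+693 days' to 2075-03-08: counting 693 days forward gives 2077-01-29.
Applying '+691 days' to 2077-01-29: counting 691 days forward gives 2078-12-21.
Adding -20 months to 2078-12-21 gives 2077-04-21.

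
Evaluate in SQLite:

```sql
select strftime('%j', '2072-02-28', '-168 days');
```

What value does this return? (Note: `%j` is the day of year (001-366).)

256

First apply '-168 days': 2072-02-28 → 2071-09-13.
Day-of-year for 2071-09-13: days since 2071-01-01 inclusive = 256, zero-padded to 256.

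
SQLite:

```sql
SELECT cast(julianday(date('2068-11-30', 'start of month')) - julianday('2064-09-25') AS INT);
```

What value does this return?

1498

`start of month` rewinds 2068-11-30 to 2068-11-01.
5 days remain in September 2064 after the 25th (30 − 25).
Full months from October 2064 through October 2068 contribute their day counts.
Then 1 day into November 2068.
Total: 5 + 31 + 30 + 31 + 31 + 28 + 31 + 30 + 31 + 30 + 31 + 31 + 30 + 31 + 30 + 31 + 31 + 28 + 31 + 30 + 31 + 30 + 31 + 31 + 30 + 31 + 30 + 31 + 31 + 28 + 31 + 30 + 31 + 30 + 31 + 31 + 30 + 31 + 30 + 31 + 31 + 29 + 31 + 30 + 31 + 30 + 31 + 31 + 30 + 31 + 1 = 1498.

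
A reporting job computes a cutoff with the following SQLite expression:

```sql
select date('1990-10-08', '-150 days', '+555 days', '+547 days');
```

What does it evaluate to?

1993-05-17

Applying '-150 days' to 1990-10-08: counting 150 days back gives 1990-05-11.
Applying '+555 days' to 1990-05-11: counting 555 days forward gives 1991-11-17.
Applying '+547 days' to 1991-11-17: counting 547 days forward gives 1993-05-17.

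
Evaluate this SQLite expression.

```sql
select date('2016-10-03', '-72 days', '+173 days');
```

Applying '-72 days' to 2016-10-03: counting 72 days back gives 2016-07-23.
Applying '+173 days' to 2016-07-23: counting 173 days forward gives 2017-01-12.

2017-01-12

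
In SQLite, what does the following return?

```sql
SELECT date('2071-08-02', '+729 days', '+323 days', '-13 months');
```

2073-05-19

Applying '+729 days' to 2071-08-02: counting 729 days forward gives 2073-07-31.
Applying '+323 days' to 2073-07-31: counting 323 days forward gives 2074-06-19.
Adding -13 months to 2074-06-19 gives 2073-05-19.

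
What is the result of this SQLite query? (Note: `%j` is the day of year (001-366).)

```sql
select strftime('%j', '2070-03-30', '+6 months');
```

273

First apply '+6 months': 2070-03-30 → 2070-09-30.
Day-of-year for 2070-09-30: days since 2070-01-01 inclusive = 273, zero-padded to 273.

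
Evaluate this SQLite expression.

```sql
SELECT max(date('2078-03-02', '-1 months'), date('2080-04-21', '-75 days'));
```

date('2078-03-02', '-1 months') → 2078-02-02.
date('2080-04-21', '-75 days') → 2080-02-06.
Later of the two is 2080-02-06.

2080-02-06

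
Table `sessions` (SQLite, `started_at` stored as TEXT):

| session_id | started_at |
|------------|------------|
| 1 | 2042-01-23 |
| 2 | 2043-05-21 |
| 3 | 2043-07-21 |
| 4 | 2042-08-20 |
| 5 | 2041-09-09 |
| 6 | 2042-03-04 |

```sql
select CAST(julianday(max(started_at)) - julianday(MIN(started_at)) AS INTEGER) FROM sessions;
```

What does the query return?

MIN = 2041-09-09, MAX = 2043-07-21.
21 days remain in September 2041 after the 9th (30 − 9).
Full months from October 2041 through June 2043 contribute their day counts.
Then 21 days into July 2043.
Total: 21 + 31 + 30 + 31 + 31 + 28 + 31 + 30 + 31 + 30 + 31 + 31 + 30 + 31 + 30 + 31 + 31 + 28 + 31 + 30 + 31 + 30 + 21 = 680.

680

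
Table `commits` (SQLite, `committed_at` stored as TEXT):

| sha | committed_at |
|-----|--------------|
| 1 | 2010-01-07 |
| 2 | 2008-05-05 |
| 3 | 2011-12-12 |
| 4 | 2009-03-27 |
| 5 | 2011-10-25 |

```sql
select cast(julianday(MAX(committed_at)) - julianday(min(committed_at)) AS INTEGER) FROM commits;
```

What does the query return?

1316

MIN = 2008-05-05, MAX = 2011-12-12.
26 days remain in May 2008 after the 5th (31 − 5).
Full months from June 2008 through November 2011 contribute their day counts.
Then 12 days into December 2011.
Total: 26 + 30 + 31 + 31 + 30 + 31 + 30 + 31 + 31 + 28 + 31 + 30 + 31 + 30 + 31 + 31 + 30 + 31 + 30 + 31 + 31 + 28 + 31 + 30 + 31 + 30 + 31 + 31 + 30 + 31 + 30 + 31 + 31 + 28 + 31 + 30 + 31 + 30 + 31 + 31 + 30 + 31 + 30 + 12 = 1316.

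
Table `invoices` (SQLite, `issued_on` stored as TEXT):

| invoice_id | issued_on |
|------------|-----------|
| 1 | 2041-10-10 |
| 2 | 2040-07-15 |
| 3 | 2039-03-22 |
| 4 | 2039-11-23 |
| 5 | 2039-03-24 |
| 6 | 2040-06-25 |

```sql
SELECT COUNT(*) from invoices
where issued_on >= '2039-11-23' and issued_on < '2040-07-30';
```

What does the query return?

3

Rows in [2039-11-23, 2040-07-30): 2040-07-15, 2039-11-23, 2040-06-25 → 3 rows.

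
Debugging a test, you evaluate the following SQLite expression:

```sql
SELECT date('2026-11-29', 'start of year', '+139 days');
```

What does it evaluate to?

`start of year` rewinds 2026-11-29 to 2026-01-01.
Applying '+139 days' to 2026-01-01: counting 139 days forward gives 2026-05-20.

2026-05-20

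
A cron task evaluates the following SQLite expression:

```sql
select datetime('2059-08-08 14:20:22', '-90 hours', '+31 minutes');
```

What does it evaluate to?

2059-08-04 20:51:22

-90 hours from 2059-08-08 14:20:22 is 2059-08-04 20:20:22 (crosses midnight).
+31 minutes from 2059-08-04 20:20:22 is 2059-08-04 20:51:22.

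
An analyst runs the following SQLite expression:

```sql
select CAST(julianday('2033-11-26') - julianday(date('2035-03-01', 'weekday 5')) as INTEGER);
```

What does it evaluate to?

`weekday 5` advances to the next Friday; 2035-03-01 is a Thursday, so it moves forward to 2035-03-02.
4 days remain in November 2033 after the 26th (30 − 26).
Full months from December 2033 through February 2035 contribute their day counts.
Then 2 days into March 2035.
Total: 4 + 31 + 31 + 28 + 31 + 30 + 31 + 30 + 31 + 31 + 30 + 31 + 30 + 31 + 31 + 28 + 2 = 461.
The subtraction is earlier − later, so the result is −461 → -461.

-461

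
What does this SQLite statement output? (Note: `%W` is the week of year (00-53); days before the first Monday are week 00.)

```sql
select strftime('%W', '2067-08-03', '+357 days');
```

30

First apply '+357 days': 2067-08-03 → 2068-07-25.
2068-07-25 is a Wednesday. SQLite's %W counts Mondays since the year started; the result is 30.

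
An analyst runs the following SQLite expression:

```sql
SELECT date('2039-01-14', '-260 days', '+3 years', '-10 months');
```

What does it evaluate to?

Applying '-260 days' to 2039-01-14: counting 260 days back gives 2038-04-29.
Adding +3 years to 2038-04-29 gives 2041-04-29.
Adding -10 months to 2041-04-29 gives 2040-06-29.

2040-06-29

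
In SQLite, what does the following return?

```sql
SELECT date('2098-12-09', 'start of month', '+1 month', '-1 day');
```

`start of month` rewinds 2098-12-09 to 2098-12-01.
Adding +1 month to 2098-12-01 gives 2099-01-01.
Going back 1 day from 2099-01-01 reaches 2098-12-31 (last day of December, 31 days).

2098-12-31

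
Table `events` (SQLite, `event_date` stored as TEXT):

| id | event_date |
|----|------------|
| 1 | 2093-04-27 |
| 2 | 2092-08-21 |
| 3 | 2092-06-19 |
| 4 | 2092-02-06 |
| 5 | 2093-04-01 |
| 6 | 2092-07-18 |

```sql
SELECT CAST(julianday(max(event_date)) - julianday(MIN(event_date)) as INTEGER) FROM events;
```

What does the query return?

446

MIN = 2092-02-06, MAX = 2093-04-27.
23 days remain in February 2092 after the 6th (29 − 6).
Full months from March 2092 through March 2093 contribute their day counts.
Then 27 days into April 2093.
Total: 23 + 31 + 30 + 31 + 30 + 31 + 31 + 30 + 31 + 30 + 31 + 31 + 28 + 31 + 27 = 446.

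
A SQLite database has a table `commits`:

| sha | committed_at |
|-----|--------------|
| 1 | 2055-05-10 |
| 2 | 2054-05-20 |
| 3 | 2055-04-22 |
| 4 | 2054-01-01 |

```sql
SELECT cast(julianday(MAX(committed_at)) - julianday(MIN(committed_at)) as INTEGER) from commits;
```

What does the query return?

MIN = 2054-01-01, MAX = 2055-05-10.
30 days remain in January 2054 after the 1st (31 − 1).
Full months from February 2054 through April 2055 contribute their day counts.
Then 10 days into May 2055.
Total: 30 + 28 + 31 + 30 + 31 + 30 + 31 + 31 + 30 + 31 + 30 + 31 + 31 + 28 + 31 + 30 + 10 = 494.

494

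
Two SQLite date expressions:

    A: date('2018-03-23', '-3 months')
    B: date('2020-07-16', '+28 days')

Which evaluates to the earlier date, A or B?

A = 2017-12-23.
B = 2020-08-13.
A is earlier.

A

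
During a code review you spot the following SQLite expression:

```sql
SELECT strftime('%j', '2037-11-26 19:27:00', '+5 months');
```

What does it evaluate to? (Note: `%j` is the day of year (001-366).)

116

First apply '+5 months': 2037-11-26 19:27:00 → 2038-04-26 19:27:00.
Day-of-year for 2038-04-26: days since 2038-01-01 inclusive = 116, zero-padded to 116.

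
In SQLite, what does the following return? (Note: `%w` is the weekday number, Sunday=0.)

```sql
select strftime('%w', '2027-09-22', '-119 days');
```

First apply '-119 days': 2027-09-22 → 2027-05-26.
2027-05-26 is a Wednesday; with Sunday=0 that is 3.

3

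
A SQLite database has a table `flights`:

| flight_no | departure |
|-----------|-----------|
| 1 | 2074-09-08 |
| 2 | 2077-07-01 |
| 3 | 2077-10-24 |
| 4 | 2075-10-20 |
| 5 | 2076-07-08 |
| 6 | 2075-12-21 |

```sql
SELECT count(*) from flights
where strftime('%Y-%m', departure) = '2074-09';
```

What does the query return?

Rows with year-month 2074-09: 2074-09-08 → 1.

1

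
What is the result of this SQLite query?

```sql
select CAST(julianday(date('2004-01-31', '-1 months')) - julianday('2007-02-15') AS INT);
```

Adding -1 month to 2004-01-31 gives 2003-12-31.
0 days remain in December 2003 after the 31st (31 − 31).
Full months from January 2004 through January 2007 contribute their day counts.
Then 15 days into February 2007.
Total: 0 + 31 + 29 + 31 + 30 + 31 + 30 + 31 + 31 + 30 + 31 + 30 + 31 + 31 + 28 + 31 + 30 + 31 + 30 + 31 + 31 + 30 + 31 + 30 + 31 + 31 + 28 + 31 + 30 + 31 + 30 + 31 + 31 + 30 + 31 + 30 + 31 + 31 + 15 = 1142.
The subtraction is earlier − later, so the result is −1142 → -1142.

-1142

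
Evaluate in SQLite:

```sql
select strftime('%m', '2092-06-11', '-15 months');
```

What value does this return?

First apply '-15 months': 2092-06-11 → 2091-03-11.
`%m` extracts the 2-digit month (01-12): 03.

03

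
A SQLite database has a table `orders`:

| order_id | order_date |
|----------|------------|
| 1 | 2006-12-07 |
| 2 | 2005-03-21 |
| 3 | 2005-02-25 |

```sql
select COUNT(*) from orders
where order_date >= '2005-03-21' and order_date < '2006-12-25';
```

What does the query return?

Rows in [2005-03-21, 2006-12-25): 2006-12-07, 2005-03-21 → 2 rows.

2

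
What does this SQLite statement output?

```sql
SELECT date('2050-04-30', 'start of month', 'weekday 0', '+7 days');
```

2050-04-10

`start of month` rewinds 2050-04-30 to 2050-04-01.
`weekday 0` advances to the next Sunday; 2050-04-01 is a Friday, so it moves forward to 2050-04-03.
Advancing 7 more days within April lands on 2050-04-10.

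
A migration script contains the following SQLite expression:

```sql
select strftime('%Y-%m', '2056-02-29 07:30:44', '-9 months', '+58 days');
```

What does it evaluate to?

First apply '-9 months', '+58 days': 2056-02-29 07:30:44 → 2055-07-26 07:30:44.
`%Y-%m` extracts the year-month: 2055-07.

2055-07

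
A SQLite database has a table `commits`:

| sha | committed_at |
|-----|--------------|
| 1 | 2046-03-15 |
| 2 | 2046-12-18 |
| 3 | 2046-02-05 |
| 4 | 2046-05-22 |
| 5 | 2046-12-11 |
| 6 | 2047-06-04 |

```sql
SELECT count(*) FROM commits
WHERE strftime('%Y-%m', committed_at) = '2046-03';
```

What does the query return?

1

Rows with year-month 2046-03: 2046-03-15 → 1.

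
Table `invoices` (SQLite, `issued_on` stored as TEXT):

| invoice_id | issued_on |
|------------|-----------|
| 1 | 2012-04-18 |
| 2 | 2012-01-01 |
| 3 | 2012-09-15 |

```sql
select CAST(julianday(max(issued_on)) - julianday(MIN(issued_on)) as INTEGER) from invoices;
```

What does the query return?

MIN = 2012-01-01, MAX = 2012-09-15.
30 days remain in January 2012 after the 1st (31 − 1).
Full months from February 2012 through August 2012 contribute their day counts.
Then 15 days into September 2012.
Total: 30 + 29 + 31 + 30 + 31 + 30 + 31 + 31 + 15 = 258.

258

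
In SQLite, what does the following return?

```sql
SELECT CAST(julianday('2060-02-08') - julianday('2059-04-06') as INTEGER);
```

24 days remain in April 2059 after the 6th (30 − 6).
Full months from May 2059 through January 2060 contribute their day counts.
Then 8 days into February 2060.
Total: 24 + 31 + 30 + 31 + 31 + 30 + 31 + 30 + 31 + 31 + 8 = 308.

308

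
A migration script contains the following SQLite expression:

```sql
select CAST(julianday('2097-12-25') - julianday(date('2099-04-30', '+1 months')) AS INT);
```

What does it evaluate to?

-521

Adding +1 month to 2099-04-30 gives 2099-05-30.
6 days remain in December 2097 after the 25th (31 − 25).
Full months from January 2098 through April 2099 contribute their day counts.
Then 30 days into May 2099.
Total: 6 + 31 + 28 + 31 + 30 + 31 + 30 + 31 + 31 + 30 + 31 + 30 + 31 + 31 + 28 + 31 + 30 + 30 = 521.
The subtraction is earlier − later, so the result is −521 → -521.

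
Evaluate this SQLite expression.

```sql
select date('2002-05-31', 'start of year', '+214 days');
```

`start of year` rewinds 2002-05-31 to 2002-01-01.
Applying '+214 days' to 2002-01-01: counting 214 days forward gives 2002-08-03.

2002-08-03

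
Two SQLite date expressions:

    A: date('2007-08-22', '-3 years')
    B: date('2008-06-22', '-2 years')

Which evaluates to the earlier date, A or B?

A = 2004-08-22.
B = 2006-06-22.
A is earlier.

A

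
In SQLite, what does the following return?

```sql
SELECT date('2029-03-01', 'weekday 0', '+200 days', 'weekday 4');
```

2029-09-20

`weekday 0` advances to the next Sunday; 2029-03-01 is a Thursday, so it moves forward to 2029-03-04.
Applying '+200 days' to 2029-03-04: counting 200 days forward gives 2029-09-20.
`weekday 4` advances to the next Thursday; 2029-09-20 is already a Thursday, so it stays at 2029-09-20.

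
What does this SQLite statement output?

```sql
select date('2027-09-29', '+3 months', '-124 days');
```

2027-08-27

Adding +3 months to 2027-09-29 gives 2027-12-29.
Applying '-124 days' to 2027-12-29: counting 124 days back gives 2027-08-27.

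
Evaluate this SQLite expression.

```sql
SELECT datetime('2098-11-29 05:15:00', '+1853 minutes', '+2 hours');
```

2098-11-30 14:08:00

1853 minutes = 30h 53m; +1853 minutes from 2098-11-29 05:15:00 is 2098-11-30 12:08:00 (crosses midnight).
+2 hours from 2098-11-30 12:08:00 is 2098-11-30 14:08:00.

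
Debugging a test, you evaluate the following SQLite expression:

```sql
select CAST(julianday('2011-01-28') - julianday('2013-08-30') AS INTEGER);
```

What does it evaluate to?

-945

3 days remain in January 2011 after the 28th (31 − 28).
Full months from February 2011 through July 2013 contribute their day counts.
Then 30 days into August 2013.
Total: 3 + 28 + 31 + 30 + 31 + 30 + 31 + 31 + 30 + 31 + 30 + 31 + 31 + 29 + 31 + 30 + 31 + 30 + 31 + 31 + 30 + 31 + 30 + 31 + 31 + 28 + 31 + 30 + 31 + 30 + 31 + 30 = 945.
The subtraction is earlier − later, so the result is −945 → -945.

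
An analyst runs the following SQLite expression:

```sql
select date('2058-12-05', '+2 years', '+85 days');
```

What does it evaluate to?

2061-02-28

Adding +2 years to 2058-12-05 gives 2060-12-05.
Applying '+85 days' to 2060-12-05: counting 85 days forward gives 2061-02-28.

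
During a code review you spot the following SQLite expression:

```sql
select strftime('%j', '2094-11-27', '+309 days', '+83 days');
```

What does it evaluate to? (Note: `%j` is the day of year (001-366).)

358

First apply '+309 days', '+83 days': 2094-11-27 → 2095-12-24.
Day-of-year for 2095-12-24: days since 2095-01-01 inclusive = 358, zero-padded to 358.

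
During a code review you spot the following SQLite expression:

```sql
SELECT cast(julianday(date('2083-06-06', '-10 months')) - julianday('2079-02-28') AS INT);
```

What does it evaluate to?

1255

Adding -10 months to 2083-06-06 gives 2082-08-06.
0 days remain in February 2079 after the 28th (28 − 28).
Full months from March 2079 through July 2082 contribute their day counts.
Then 6 days into August 2082.
Total: 0 + 31 + 30 + 31 + 30 + 31 + 31 + 30 + 31 + 30 + 31 + 31 + 29 + 31 + 30 + 31 + 30 + 31 + 31 + 30 + 31 + 30 + 31 + 31 + 28 + 31 + 30 + 31 + 30 + 31 + 31 + 30 + 31 + 30 + 31 + 31 + 28 + 31 + 30 + 31 + 30 + 31 + 6 = 1255.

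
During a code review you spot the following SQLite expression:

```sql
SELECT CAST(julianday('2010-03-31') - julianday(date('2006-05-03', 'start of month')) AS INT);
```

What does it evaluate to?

1430

`start of month` rewinds 2006-05-03 to 2006-05-01.
30 days remain in May 2006 after the 1st (31 − 1).
Full months from June 2006 through February 2010 contribute their day counts.
Then 31 days into March 2010.
Total: 30 + 30 + 31 + 31 + 30 + 31 + 30 + 31 + 31 + 28 + 31 + 30 + 31 + 30 + 31 + 31 + 30 + 31 + 30 + 31 + 31 + 29 + 31 + 30 + 31 + 30 + 31 + 31 + 30 + 31 + 30 + 31 + 31 + 28 + 31 + 30 + 31 + 30 + 31 + 31 + 30 + 31 + 30 + 31 + 31 + 28 + 31 = 1430.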